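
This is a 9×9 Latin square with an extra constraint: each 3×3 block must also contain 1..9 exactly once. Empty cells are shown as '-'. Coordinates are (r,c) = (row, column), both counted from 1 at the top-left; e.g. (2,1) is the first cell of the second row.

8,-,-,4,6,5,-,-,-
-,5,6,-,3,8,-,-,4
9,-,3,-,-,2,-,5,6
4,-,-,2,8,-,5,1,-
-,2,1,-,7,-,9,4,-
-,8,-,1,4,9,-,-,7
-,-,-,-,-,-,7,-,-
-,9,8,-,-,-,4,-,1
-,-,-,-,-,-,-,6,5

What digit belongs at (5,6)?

3

(3,4) = 7 (sole candidate).
(3,5) = 1 (sole candidate).
(3,7) = 8 (sole candidate).
(4,9) = 3 (sole candidate).
(5,9) = 8 (sole candidate).
(6,3) = 5 (sole candidate).
(6,8) = 2 (sole candidate).
(8,8) = 3 (sole candidate).
(9,7) = 2 (sole candidate).
(2,4) = 9 (sole candidate).
(2,7) = 1 (sole candidate).
(2,8) = 7 (sole candidate).
(3,2) = 4 (sole candidate).
(4,6) = 6 (sole candidate).
(5,6) = 3: row 5 has {1,2,4,7,8,9}; col 6 has {2,5,6,8,9}; box has {1,2,4,6,7,8,9} → only 3 remains.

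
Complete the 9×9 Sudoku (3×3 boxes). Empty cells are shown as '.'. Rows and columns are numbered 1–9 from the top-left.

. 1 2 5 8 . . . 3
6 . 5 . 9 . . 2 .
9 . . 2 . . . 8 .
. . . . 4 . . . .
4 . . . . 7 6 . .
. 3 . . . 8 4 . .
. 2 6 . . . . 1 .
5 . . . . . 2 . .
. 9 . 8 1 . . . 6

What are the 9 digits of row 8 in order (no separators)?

r1c1 = 7 (sole candidate).
r1c7 = 9 (sole candidate).
r3c2 = 4 (sole candidate).
r3c3 = 3 (sole candidate).
r9c1 = 3 (sole candidate).
r2c2 = 8 (sole candidate).
r5c2 = 5 (sole candidate).
r7c1 = 8 (sole candidate).
r8c2 = 7: row 8 has {2,5}; col 2 has {1,2,3,4,5,8,9}; box has {2,3,5,6,8,9} → only 7 remains.
r9c3 = 4 (sole candidate).
r4c2 = 6 (sole candidate).
r8c3 = 1: row 8 has {2,5,7}; col 3 has {2,3,4,5,6}; box has {2,3,4,5,6,7,8,9} → only 1 remains.
r8c9 = 8: in row 8, 8 can only go here (every other open cell in that row sees an 8).
r5c3 = 8 (hidden single in row 5).
r4c7 = 8 (hidden single in row 4).
r9c6 = 2 (hidden single in row 9).
r7c7 = 3 (hidden single in column 7).
r1c8 = 6 (hidden single in column 8).
r1c6 = 4 (sole candidate).
r2c9 = 4 (hidden single in row 2).
r7c4 = 4 (hidden single in row 7).
r8c8 = 4: in row 8, 4 can only go here (every other open cell in that row sees a 4).
r2c4 = 7 (hidden single in column 4).
r2c7 = 1 (sole candidate).
r3c5 = 6 (sole candidate).
r3c6 = 1 (sole candidate).
r8c5 = 3: row 8 has {1,2,4,5,7,8}; col 5 has {1,4,6,8,9}; box has {1,2,4,8} → only 3 remains.
r2c6 = 3 (sole candidate).
r5c5 = 2 (sole candidate).
r6c5 = 5 (sole candidate).
r7c5 = 7 (sole candidate).
r4c6 = 9 (sole candidate).
r7c6 = 5 (sole candidate).
r7c9 = 9 (sole candidate).
r8c6 = 6: row 8 has {1,2,3,4,5,7,8}; col 6 has {1,2,3,4,5,7,8,9}; box has {1,2,3,4,5,7,8} → only 6 remains.
r4c3 = 7 (sole candidate).
r5c9 = 1 (sole candidate).
r6c3 = 9 (sole candidate).
r6c8 = 7 (sole candidate).
r6c9 = 2 (sole candidate).
r8c4 = 9: row 8 has {1,2,3,4,5,6,7,8}; col 4 has {2,4,5,7,8}; box has {1,2,3,4,5,6,7,8} → only 9 remains.

571936248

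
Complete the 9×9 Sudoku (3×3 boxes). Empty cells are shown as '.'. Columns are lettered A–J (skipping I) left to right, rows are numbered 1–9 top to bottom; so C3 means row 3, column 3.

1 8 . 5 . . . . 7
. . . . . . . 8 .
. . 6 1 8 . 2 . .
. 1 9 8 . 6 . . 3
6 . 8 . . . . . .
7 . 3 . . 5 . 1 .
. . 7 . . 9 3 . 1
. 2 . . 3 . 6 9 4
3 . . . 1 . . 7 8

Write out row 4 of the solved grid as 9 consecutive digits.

219846753

B6 = 4 (sole candidate).
D8 = 7 (sole candidate).
F8 = 8 (sole candidate).
G9 = 5 (sole candidate).
B5 = 5 (sole candidate).
B7 = 6 (sole candidate).
H7 = 2 (sole candidate).
A8 = 5 (sole candidate).
C8 = 1 (sole candidate).
B9 = 9 (sole candidate).
C9 = 4 (sole candidate).
F9 = 2 (sole candidate).
C1 = 2 (sole candidate).
C2 = 5 (sole candidate).
A4 = 2: row 4 has {1,3,6,8,9}; col 1 has {1,3,5,6,7}; box has {1,3,4,5,6,7,8,9} → only 2 remains.
H5 = 4 (sole candidate).
A7 = 8 (sole candidate).
D7 = 4 (sole candidate).
E7 = 5 (sole candidate).
D9 = 6 (sole candidate).
G4 = 7: row 4 has {1,2,3,6,8,9}; col 7 has {2,3,5,6}; box has {1,3,4} → only 7 remains.
H4 = 5: row 4 has {1,2,3,6,7,8,9}; col 8 has {1,2,4,7,8,9}; box has {1,3,4,7} → only 5 remains.
G5 = 9 (sole candidate).
J5 = 2 (sole candidate).
G6 = 8 (sole candidate).
J6 = 6 (sole candidate).
G1 = 4 (sole candidate).
G2 = 1 (sole candidate).
J2 = 9 (sole candidate).
H3 = 3 (sole candidate).
J3 = 5 (sole candidate).
E4 = 4: row 4 has {1,2,3,5,6,7,8,9}; col 5 has {1,3,5,8}; box has {5,6,8} → only 4 remains.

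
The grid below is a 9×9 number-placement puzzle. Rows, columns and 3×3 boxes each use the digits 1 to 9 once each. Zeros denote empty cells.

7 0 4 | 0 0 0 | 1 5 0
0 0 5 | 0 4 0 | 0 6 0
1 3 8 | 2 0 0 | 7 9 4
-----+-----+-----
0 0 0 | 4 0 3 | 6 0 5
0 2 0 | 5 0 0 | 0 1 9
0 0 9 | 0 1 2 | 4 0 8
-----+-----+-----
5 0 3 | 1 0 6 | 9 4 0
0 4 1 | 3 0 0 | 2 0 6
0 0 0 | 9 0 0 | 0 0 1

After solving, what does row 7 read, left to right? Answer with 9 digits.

R2C2 = 9: row 2 has {4,5,6}; col 2 has {2,3,4}; box has {1,3,4,5,7,8} → only 9 remains.
R3C6 = 5: row 3 has {1,2,3,4,7,8,9}; col 6 has {2,3,6}; box has {2,4} → only 5 remains.
R4C1 = 8: row 4 has {3,4,5,6}; col 1 has {1,5,7}; box has {2,9} → only 8 remains.
R4C3 = 7: row 4 has {3,4,5,6,8}; col 3 has {1,3,4,5,8,9}; box has {2,8,9} → only 7 remains.
R4C5 = 9: row 4 has {3,4,5,6,7,8}; col 5 has {1,4}; box has {1,2,3,4,5} → only 9 remains.
R4C8 = 2: row 4 has {3,4,5,6,7,8,9}; col 8 has {1,4,5,6,9}; box has {1,4,5,6,8,9} → only 2 remains.
R5C3 = 6: row 5 has {1,2,5,9}; col 3 has {1,3,4,5,7,8,9}; box has {2,7,8,9} → only 6 remains.
R5C7 = 3: row 5 has {1,2,5,6,9}; col 7 has {1,2,4,6,7,9}; box has {1,2,4,5,6,8,9} → only 3 remains.
R6C1 = 3: row 6 has {1,2,4,8,9}; col 1 has {1,5,7,8}; box has {2,6,7,8,9} → only 3 remains.
R6C2 = 5: row 6 has {1,2,3,4,8,9}; col 2 has {2,3,4,9}; box has {2,3,6,7,8,9} → only 5 remains.
R6C8 = 7: row 6 has {1,2,3,4,5,8,9}; col 8 has {1,2,4,5,6,9}; box has {1,2,3,4,5,6,8,9} → only 7 remains.
R7C9 = 7: row 7 has {1,3,4,5,6,9}; col 9 has {1,4,5,6,8,9}; box has {1,2,4,6,9} → only 7 remains.
R8C1 = 9: row 8 has {1,2,3,4,6}; col 1 has {1,3,5,7,8}; box has {1,3,4,5} → only 9 remains.
R8C8 = 8: row 8 has {1,2,3,4,6,9}; col 8 has {1,2,4,5,6,7,9}; box has {1,2,4,6,7,9} → only 8 remains.
R9C3 = 2: row 9 has {1,9}; col 3 has {1,3,4,5,6,7,8,9}; box has {1,3,4,5,9} → only 2 remains.
R9C7 = 5: row 9 has {1,2,9}; col 7 has {1,2,3,4,6,7,9}; box has {1,2,4,6,7,8,9} → only 5 remains.
R9C8 = 3: row 9 has {1,2,5,9}; col 8 has {1,2,4,5,6,7,8,9}; box has {1,2,4,5,6,7,8,9} → only 3 remains.
R1C2 = 6: row 1 has {1,4,5,7}; col 2 has {2,3,4,5,9}; box has {1,3,4,5,7,8,9} → only 6 remains.
R1C4 = 8: row 1 has {1,4,5,6,7}; col 4 has {1,2,3,4,5,9}; box has {2,4,5} → only 8 remains.
R1C5 = 3: row 1 has {1,4,5,6,7,8}; col 5 has {1,4,9}; box has {2,4,5,8} → only 3 remains.
R1C6 = 9: row 1 has {1,3,4,5,6,7,8}; col 6 has {2,3,5,6}; box has {2,3,4,5,8} → only 9 remains.
R1C9 = 2: row 1 has {1,3,4,5,6,7,8,9}; col 9 has {1,4,5,6,7,8,9}; box has {1,4,5,6,7,9} → only 2 remains.
R2C1 = 2: row 2 has {4,5,6,9}; col 1 has {1,3,5,7,8,9}; box has {1,3,4,5,6,7,8,9} → only 2 remains.
R2C4 = 7: row 2 has {2,4,5,6,9}; col 4 has {1,2,3,4,5,8,9}; box has {2,3,4,5,8,9} → only 7 remains.
R2C6 = 1: row 2 has {2,4,5,6,7,9}; col 6 has {2,3,5,6,9}; box has {2,3,4,5,7,8,9} → only 1 remains.
R2C7 = 8: row 2 has {1,2,4,5,6,7,9}; col 7 has {1,2,3,4,5,6,7,9}; box has {1,2,4,5,6,7,9} → only 8 remains.
R2C9 = 3: row 2 has {1,2,4,5,6,7,8,9}; col 9 has {1,2,4,5,6,7,8,9}; box has {1,2,4,5,6,7,8,9} → only 3 remains.
R3C5 = 6: row 3 has {1,2,3,4,5,7,8,9}; col 5 has {1,3,4,9}; box has {1,2,3,4,5,7,8,9} → only 6 remains.
R4C2 = 1: row 4 has {2,3,4,5,6,7,8,9}; col 2 has {2,3,4,5,6,9}; box has {2,3,5,6,7,8,9} → only 1 remains.
R5C1 = 4: row 5 has {1,2,3,5,6,9}; col 1 has {1,2,3,5,7,8,9}; box has {1,2,3,5,6,7,8,9} → only 4 remains.
R6C4 = 6: row 6 has {1,2,3,4,5,7,8,9}; col 4 has {1,2,3,4,5,7,8,9}; box has {1,2,3,4,5,9} → only 6 remains.
R7C2 = 8: row 7 has {1,3,4,5,6,7,9}; col 2 has {1,2,3,4,5,6,9}; box has {1,2,3,4,5,9} → only 8 remains.
R7C5 = 2: row 7 has {1,3,4,5,6,7,8,9}; col 5 has {1,3,4,6,9}; box has {1,3,6,9} → only 2 remains.

583126947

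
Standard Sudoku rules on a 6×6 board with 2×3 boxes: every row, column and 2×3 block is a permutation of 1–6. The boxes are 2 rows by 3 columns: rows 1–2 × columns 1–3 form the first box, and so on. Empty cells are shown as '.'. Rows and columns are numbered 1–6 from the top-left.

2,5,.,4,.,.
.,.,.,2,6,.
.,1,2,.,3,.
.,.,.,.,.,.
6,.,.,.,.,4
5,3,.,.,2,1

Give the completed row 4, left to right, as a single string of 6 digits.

R1C5 = 1: row 1 has {2,4,5}; col 5 has {2,3,6}; box has {2,4,6} → only 1 remains.
R1C6 = 3: row 1 has {1,2,4,5}; col 6 has {1,4}; box has {1,2,4,6} → only 3 remains.
R2C2 = 4: row 2 has {2,6}; col 2 has {1,3,5}; box has {2,5} → only 4 remains.
R2C6 = 5: row 2 has {2,4,6}; col 6 has {1,3,4}; box has {1,2,3,4,6} → only 5 remains.
R3C1 = 4: row 3 has {1,2,3}; col 1 has {2,5,6}; box has {1,2} → only 4 remains.
R3C6 = 6: row 3 has {1,2,3,4}; col 6 has {1,3,4,5}; box has {3} → only 6 remains.
R4C1 = 3: row 4 has {}; col 1 has {2,4,5,6}; box has {1,2,4} → only 3 remains.
R4C2 = 6: row 4 has {3}; col 2 has {1,3,4,5}; box has {1,2,3,4} → only 6 remains.
R4C3 = 5: row 4 has {3,6}; col 3 has {2}; box has {1,2,3,4,6} → only 5 remains.
R4C4 = 1: row 4 has {3,5,6}; col 4 has {2,4}; box has {3,6} → only 1 remains.
R4C5 = 4: row 4 has {1,3,5,6}; col 5 has {1,2,3,6}; box has {1,3,6} → only 4 remains.
R4C6 = 2: row 4 has {1,3,4,5,6}; col 6 has {1,3,4,5,6}; box has {1,3,4,6} → only 2 remains.

365142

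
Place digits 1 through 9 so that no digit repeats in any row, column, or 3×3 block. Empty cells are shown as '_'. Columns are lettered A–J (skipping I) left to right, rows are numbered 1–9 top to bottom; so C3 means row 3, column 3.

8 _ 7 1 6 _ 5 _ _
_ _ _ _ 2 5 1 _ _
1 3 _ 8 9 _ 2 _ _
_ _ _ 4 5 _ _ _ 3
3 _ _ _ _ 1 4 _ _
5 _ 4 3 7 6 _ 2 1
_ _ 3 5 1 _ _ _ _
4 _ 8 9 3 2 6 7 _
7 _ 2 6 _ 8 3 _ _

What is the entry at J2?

8

D2 = 7: row 2 has {1,2,5}; col 4 has {1,3,4,5,6,8,9}; box has {1,2,5,6,8,9} → only 7 remains.
F3 = 4: row 3 has {1,2,3,8,9}; col 6 has {1,2,5,6,8}; box has {1,2,5,6,7,8,9} → only 4 remains.
H3 = 6: row 3 has {1,2,3,4,8,9}; col 8 has {2,7}; box has {1,2,5} → only 6 remains.
J3 = 7: row 3 has {1,2,3,4,6,8,9}; col 9 has {1,3}; box has {1,2,5,6} → only 7 remains.
F4 = 9: row 4 has {3,4,5}; col 6 has {1,2,4,5,6,8}; box has {1,3,4,5,6,7} → only 9 remains.
H4 = 8: row 4 has {3,4,5,9}; col 8 has {2,6,7}; box has {1,2,3,4} → only 8 remains.
D5 = 2: row 5 has {1,3,4}; col 4 has {1,3,4,5,6,7,8,9}; box has {1,3,4,5,6,7,9} → only 2 remains.
E5 = 8: row 5 has {1,2,3,4}; col 5 has {1,2,3,5,6,7,9}; box has {1,2,3,4,5,6,7,9} → only 8 remains.
G6 = 9: row 6 has {1,2,3,4,5,6,7}; col 7 has {1,2,3,4,5,6}; box has {1,2,3,4,8} → only 9 remains.
F7 = 7: row 7 has {1,3,5}; col 6 has {1,2,4,5,6,8,9}; box has {1,2,3,5,6,8,9} → only 7 remains.
G7 = 8: row 7 has {1,3,5,7}; col 7 has {1,2,3,4,5,6,9}; box has {3,6,7} → only 8 remains.
J8 = 5: row 8 has {2,3,4,6,7,8,9}; col 9 has {1,3,7}; box has {3,6,7,8} → only 5 remains.
E9 = 4: row 9 has {2,3,6,7,8}; col 5 has {1,2,3,5,6,7,8,9}; box has {1,2,3,5,6,7,8,9} → only 4 remains.
J9 = 9: row 9 has {2,3,4,6,7,8}; col 9 has {1,3,5,7}; box has {3,5,6,7,8} → only 9 remains.
F1 = 3: row 1 has {1,5,6,7,8}; col 6 has {1,2,4,5,6,7,8,9}; box has {1,2,4,5,6,7,8,9} → only 3 remains.
J1 = 4: row 1 has {1,3,5,6,7,8}; col 9 has {1,3,5,7,9}; box has {1,2,5,6,7} → only 4 remains.
J2 = 8: row 2 has {1,2,5,7}; col 9 has {1,3,4,5,7,9}; box has {1,2,4,5,6,7} → only 8 remains.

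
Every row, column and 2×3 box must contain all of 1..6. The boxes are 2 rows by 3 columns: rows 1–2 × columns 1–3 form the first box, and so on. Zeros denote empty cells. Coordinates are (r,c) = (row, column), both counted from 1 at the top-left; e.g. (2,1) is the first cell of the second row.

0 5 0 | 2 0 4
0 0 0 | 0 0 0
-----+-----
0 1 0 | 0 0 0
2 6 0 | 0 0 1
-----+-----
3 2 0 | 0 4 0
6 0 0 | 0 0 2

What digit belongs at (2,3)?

2

(1,1) = 1 (sole candidate).
(2,1) = 4 (sole candidate).
(2,2) = 3 (sole candidate).
(3,1) = 5 (sole candidate).
(6,2) = 4 (sole candidate).
(1,3) = 6 (sole candidate).
(1,5) = 3 (sole candidate).
(2,3) = 2: row 2 has {3,4}; col 3 has {6}; box has {1,3,4,5,6} → only 2 remains.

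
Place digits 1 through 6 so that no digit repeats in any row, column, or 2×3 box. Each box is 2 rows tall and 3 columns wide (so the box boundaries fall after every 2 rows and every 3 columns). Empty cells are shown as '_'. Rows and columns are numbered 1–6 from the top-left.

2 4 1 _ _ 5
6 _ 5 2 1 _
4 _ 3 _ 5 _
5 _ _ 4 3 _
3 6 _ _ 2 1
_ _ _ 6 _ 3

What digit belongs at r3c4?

r1c4 = 3 (sole candidate).
r1c5 = 6 (sole candidate).
r2c2 = 3 (sole candidate).
r2c6 = 4 (sole candidate).
r3c4 = 1: row 3 has {3,4,5}; col 4 has {2,3,4,6}; box has {3,4,5} → only 1 remains.

1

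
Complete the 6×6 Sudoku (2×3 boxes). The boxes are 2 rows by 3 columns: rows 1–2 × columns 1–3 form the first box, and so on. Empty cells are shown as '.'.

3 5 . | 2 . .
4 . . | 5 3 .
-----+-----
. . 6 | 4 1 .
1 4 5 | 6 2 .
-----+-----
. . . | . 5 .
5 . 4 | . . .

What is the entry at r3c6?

5

r1c3 = 1 (sole candidate).
r2c3 = 2 (sole candidate).
r3c1 = 2 (sole candidate).
r3c2 = 3 (sole candidate).
r3c6 = 5: row 3 has {1,2,3,4,6}; col 6 has {}; box has {1,2,4,6} → only 5 remains.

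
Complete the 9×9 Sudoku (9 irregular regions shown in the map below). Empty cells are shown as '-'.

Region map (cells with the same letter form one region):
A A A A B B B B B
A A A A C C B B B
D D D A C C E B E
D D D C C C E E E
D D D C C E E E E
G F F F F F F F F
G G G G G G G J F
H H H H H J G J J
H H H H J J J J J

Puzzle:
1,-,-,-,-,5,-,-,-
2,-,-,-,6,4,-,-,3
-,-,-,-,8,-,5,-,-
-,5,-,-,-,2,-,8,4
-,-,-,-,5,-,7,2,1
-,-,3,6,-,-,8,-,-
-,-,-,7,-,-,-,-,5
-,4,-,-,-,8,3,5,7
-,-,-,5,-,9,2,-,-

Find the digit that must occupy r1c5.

2

r9c9 = 6: row 9 has {2,5,9}; col 9 has {1,3,4,5,7}; region has {2,5,7,8,9} → only 6 remains.
r3c9 = 9: row 3 has {5,8}; col 9 has {1,3,4,5,6,7}; region has {1,2,4,5,7,8} → only 9 remains.
r4c7 = 6: row 4 has {2,4,5,8}; col 7 has {2,3,5,7,8}; region has {1,2,4,5,7,8,9} → only 6 remains.
r5c6 = 3: row 5 has {1,2,5,7}; col 6 has {2,4,5,8,9}; region has {1,2,4,5,6,7,8,9} → only 3 remains.
r6c9 = 2: row 6 has {3,6,8}; col 9 has {1,3,4,5,6,7,9}; region has {3,5,6,8} → only 2 remains.
r1c9 = 8: row 1 has {1,5}; col 9 has {1,2,3,4,5,6,7,9}; region has {3,5} → only 8 remains.
r5c4 = 9: row 5 has {1,2,3,5,7}; col 4 has {5,6,7}; region has {2,4,5,6,8} → only 9 remains.
r2c4 = 8: row 2 has {2,3,4,6}; col 4 has {5,6,7,9}; region has {1,2} → only 8 remains.
r1c5 = 2: in row 1, 2 can only go here (every other open cell in that row sees a 2).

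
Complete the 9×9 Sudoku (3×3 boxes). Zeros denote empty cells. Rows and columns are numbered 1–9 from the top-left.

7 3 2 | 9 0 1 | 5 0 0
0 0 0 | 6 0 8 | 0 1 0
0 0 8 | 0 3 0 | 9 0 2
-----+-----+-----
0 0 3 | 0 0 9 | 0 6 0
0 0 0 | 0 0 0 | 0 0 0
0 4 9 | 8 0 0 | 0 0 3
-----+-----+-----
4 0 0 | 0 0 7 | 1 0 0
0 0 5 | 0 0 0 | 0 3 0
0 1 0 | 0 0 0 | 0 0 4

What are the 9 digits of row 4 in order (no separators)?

R1C5 = 4: row 1 has {1,2,3,5,7,9}; col 5 has {3}; box has {1,3,6,8,9} → only 4 remains.
R1C8 = 8: row 1 has {1,2,3,4,5,7,9}; col 8 has {1,3,6}; box has {1,2,5,9} → only 8 remains.
R1C9 = 6: row 1 has {1,2,3,4,5,7,8,9}; col 9 has {2,3,4}; box has {1,2,5,8,9} → only 6 remains.
R2C3 = 4: row 2 has {1,6,8}; col 3 has {2,3,5,8,9}; box has {2,3,7,8} → only 4 remains.
R2C9 = 7: row 2 has {1,4,6,8}; col 9 has {2,3,4,6}; box has {1,2,5,6,8,9} → only 7 remains.
R3C6 = 5: row 3 has {2,3,8,9}; col 6 has {1,7,8,9}; box has {1,3,4,6,8,9} → only 5 remains.
R3C8 = 4: row 3 has {2,3,5,8,9}; col 8 has {1,3,6,8}; box has {1,2,5,6,7,8,9} → only 4 remains.
R7C3 = 6: row 7 has {1,4,7}; col 3 has {2,3,4,5,8,9}; box has {1,4,5} → only 6 remains.
R9C3 = 7: row 9 has {1,4}; col 3 has {2,3,4,5,6,8,9}; box has {1,4,5,6} → only 7 remains.
R2C5 = 2: row 2 has {1,4,6,7,8}; col 5 has {3,4}; box has {1,3,4,5,6,8,9} → only 2 remains.
R2C7 = 3: row 2 has {1,2,4,6,7,8}; col 7 has {1,5,9}; box has {1,2,4,5,6,7,8,9} → only 3 remains.
R3C2 = 6: row 3 has {2,3,4,5,8,9}; col 2 has {1,3,4}; box has {2,3,4,7,8} → only 6 remains.
R3C4 = 7: row 3 has {2,3,4,5,6,8,9}; col 4 has {6,8,9}; box has {1,2,3,4,5,6,8,9} → only 7 remains.
R5C3 = 1: row 5 has {}; col 3 has {2,3,4,5,6,7,8,9}; box has {3,4,9} → only 1 remains.
R3C1 = 1: row 3 has {2,3,4,5,6,7,8,9}; col 1 has {4,7}; box has {2,3,4,6,7,8} → only 1 remains.
R6C5 = 1: in row 6, 1 can only go here (every other open cell in that row sees a 1).
R4C9 = 1: in row 4, 1 can only go here (every other open cell in that row sees a 1).
R7C4 = 3: in row 7, 3 can only go here (every other open cell in that row sees a 3).
R5C6 = 3: in row 5, 3 can only go here (every other open cell in that row sees a 3).
R8C4 = 1: in row 8, 1 can only go here (every other open cell in that row sees a 1).
R8C7 = 7: in row 8, 7 can only go here (every other open cell in that row sees a 7).
R6C7 = 2: row 6 has {1,3,4,8,9}; col 7 has {1,3,5,7,9}; box has {1,3,6} → only 2 remains.
R6C6 = 6: row 6 has {1,2,3,4,8,9}; col 6 has {1,3,5,7,8,9}; box has {1,3,8,9} → only 6 remains.
R9C6 = 2: row 9 has {1,4,7}; col 6 has {1,3,5,6,7,8,9}; box has {1,3,7} → only 2 remains.
R6C1 = 5: row 6 has {1,2,3,4,6,8,9}; col 1 has {1,4,7}; box has {1,3,4,9} → only 5 remains.
R6C8 = 7: row 6 has {1,2,3,4,5,6,8,9}; col 8 has {1,3,4,6,8}; box has {1,2,3,6} → only 7 remains.
R8C6 = 4: row 8 has {1,3,5,7}; col 6 has {1,2,3,5,6,7,8,9}; box has {1,2,3,7} → only 4 remains.
R9C4 = 5: row 9 has {1,2,4,7}; col 4 has {1,3,6,7,8,9}; box has {1,2,3,4,7} → only 5 remains.
R9C8 = 9: row 9 has {1,2,4,5,7}; col 8 has {1,3,4,6,7,8}; box has {1,3,4,7} → only 9 remains.
R2C1 = 9: row 2 has {1,2,3,4,6,7,8}; col 1 has {1,4,5,7}; box has {1,2,3,4,6,7,8} → only 9 remains.
R2C2 = 5: row 2 has {1,2,3,4,6,7,8,9}; col 2 has {1,3,4,6}; box has {1,2,3,4,6,7,8,9} → only 5 remains.
R5C8 = 5: row 5 has {1,3}; col 8 has {1,3,4,6,7,8,9}; box has {1,2,3,6,7} → only 5 remains.
R7C8 = 2: row 7 has {1,3,4,6,7}; col 8 has {1,3,4,5,6,7,8,9}; box has {1,3,4,7,9} → only 2 remains.
R8C9 = 8: row 8 has {1,3,4,5,7}; col 9 has {1,2,3,4,6,7}; box has {1,2,3,4,7,9} → only 8 remains.
R9C7 = 6: row 9 has {1,2,4,5,7,9}; col 7 has {1,2,3,5,7,9}; box has {1,2,3,4,7,8,9} → only 6 remains.
R5C5 = 7: row 5 has {1,3,5}; col 5 has {1,2,3,4}; box has {1,3,6,8,9} → only 7 remains.
R5C9 = 9: row 5 has {1,3,5,7}; col 9 has {1,2,3,4,6,7,8}; box has {1,2,3,5,6,7} → only 9 remains.
R7C9 = 5: row 7 has {1,2,3,4,6,7}; col 9 has {1,2,3,4,6,7,8,9}; box has {1,2,3,4,6,7,8,9} → only 5 remains.
R8C1 = 2: row 8 has {1,3,4,5,7,8}; col 1 has {1,4,5,7,9}; box has {1,4,5,6,7} → only 2 remains.
R8C2 = 9: row 8 has {1,2,3,4,5,7,8}; col 2 has {1,3,4,5,6}; box has {1,2,4,5,6,7} → only 9 remains.
R8C5 = 6: row 8 has {1,2,3,4,5,7,8,9}; col 5 has {1,2,3,4,7}; box has {1,2,3,4,5,7} → only 6 remains.
R9C5 = 8: row 9 has {1,2,4,5,6,7,9}; col 5 has {1,2,3,4,6,7}; box has {1,2,3,4,5,6,7} → only 8 remains.
R4C1 = 8: row 4 has {1,3,6,9}; col 1 has {1,2,4,5,7,9}; box has {1,3,4,5,9} → only 8 remains.
R4C5 = 5: row 4 has {1,3,6,8,9}; col 5 has {1,2,3,4,6,7,8}; box has {1,3,6,7,8,9} → only 5 remains.
R4C7 = 4: row 4 has {1,3,5,6,8,9}; col 7 has {1,2,3,5,6,7,9}; box has {1,2,3,5,6,7,9} → only 4 remains.
R5C1 = 6: row 5 has {1,3,5,7,9}; col 1 has {1,2,4,5,7,8,9}; box has {1,3,4,5,8,9} → only 6 remains.
R5C2 = 2: row 5 has {1,3,5,6,7,9}; col 2 has {1,3,4,5,6,9}; box has {1,3,4,5,6,8,9} → only 2 remains.
R5C4 = 4: row 5 has {1,2,3,5,6,7,9}; col 4 has {1,3,5,6,7,8,9}; box has {1,3,5,6,7,8,9} → only 4 remains.
R5C7 = 8: row 5 has {1,2,3,4,5,6,7,9}; col 7 has {1,2,3,4,5,6,7,9}; box has {1,2,3,4,5,6,7,9} → only 8 remains.
R7C2 = 8: row 7 has {1,2,3,4,5,6,7}; col 2 has {1,2,3,4,5,6,9}; box has {1,2,4,5,6,7,9} → only 8 remains.
R7C5 = 9: row 7 has {1,2,3,4,5,6,7,8}; col 5 has {1,2,3,4,5,6,7,8}; box has {1,2,3,4,5,6,7,8} → only 9 remains.
R9C1 = 3: row 9 has {1,2,4,5,6,7,8,9}; col 1 has {1,2,4,5,6,7,8,9}; box has {1,2,4,5,6,7,8,9} → only 3 remains.
R4C2 = 7: row 4 has {1,3,4,5,6,8,9}; col 2 has {1,2,3,4,5,6,8,9}; box has {1,2,3,4,5,6,8,9} → only 7 remains.
R4C4 = 2: row 4 has {1,3,4,5,6,7,8,9}; col 4 has {1,3,4,5,6,7,8,9}; box has {1,3,4,5,6,7,8,9} → only 2 remains.

873259461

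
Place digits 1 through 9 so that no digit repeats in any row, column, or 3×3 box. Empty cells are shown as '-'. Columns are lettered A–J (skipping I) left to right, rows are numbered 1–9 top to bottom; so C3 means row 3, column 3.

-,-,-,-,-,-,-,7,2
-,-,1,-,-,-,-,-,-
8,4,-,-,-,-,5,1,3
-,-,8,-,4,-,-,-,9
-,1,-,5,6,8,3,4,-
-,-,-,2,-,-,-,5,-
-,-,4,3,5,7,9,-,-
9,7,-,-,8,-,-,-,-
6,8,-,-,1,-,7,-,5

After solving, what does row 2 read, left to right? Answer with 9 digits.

J5 = 7 (sole candidate).
B7 = 2 (sole candidate).
C9 = 3 (sole candidate).
H9 = 2 (sole candidate).
H4 = 6 (sole candidate).
A5 = 2 (sole candidate).
C5 = 9 (sole candidate).
A7 = 1 (sole candidate).
H7 = 8 (sole candidate).
J7 = 6 (sole candidate).
C8 = 5 (sole candidate).
H8 = 3 (sole candidate).
C1 = 6 (sole candidate).
H2 = 9: row 2 has {1}; col 8 has {1,2,3,4,5,6,7,8}; box has {1,2,3,5,7} → only 9 remains.
C6 = 7 (sole candidate).
C3 = 2 (sole candidate).
G4 = 2 (hidden single in row 4).
D4 = 7 (hidden single in row 4).
E3 = 7 (hidden single in row 3).
A2 = 7: in row 2, 7 can only go here (every other open cell in that row sees a 7).
F4 = 1 (hidden single in row 4).
D1 = 1 (hidden single in row 1).
G1 = 8 (hidden single in row 1).
J2 = 4: row 2 has {1,7,9}; col 9 has {2,3,5,6,7,9}; box has {1,2,3,5,7,8,9} → only 4 remains.
G6 = 1 (sole candidate).
J6 = 8 (sole candidate).
G8 = 4 (sole candidate).
J8 = 1 (sole candidate).
G2 = 6: row 2 has {1,4,7,9}; col 7 has {1,2,3,4,5,7,8,9}; box has {1,2,3,4,5,7,8,9} → only 6 remains.
D8 = 6 (sole candidate).
F8 = 2 (sole candidate).
D2 = 8: row 2 has {1,4,6,7,9}; col 4 has {1,2,3,5,6,7}; box has {1,7} → only 8 remains.
D3 = 9 (sole candidate).
F3 = 6 (sole candidate).
D9 = 4 (sole candidate).
F9 = 9 (sole candidate).
E1 = 3 (sole candidate).
E2 = 2: row 2 has {1,4,6,7,8,9}; col 5 has {1,3,4,5,6,7,8}; box has {1,3,6,7,8,9} → only 2 remains.
F2 = 5: row 2 has {1,2,4,6,7,8,9}; col 6 has {1,2,6,7,8,9}; box has {1,2,3,6,7,8,9} → only 5 remains.
E6 = 9 (sole candidate).
F6 = 3 (sole candidate).
A1 = 5 (sole candidate).
B1 = 9 (sole candidate).
F1 = 4 (sole candidate).
B2 = 3: row 2 has {1,2,4,5,6,7,8,9}; col 2 has {1,2,4,7,8,9}; box has {1,2,4,5,6,7,8,9} → only 3 remains.

731825694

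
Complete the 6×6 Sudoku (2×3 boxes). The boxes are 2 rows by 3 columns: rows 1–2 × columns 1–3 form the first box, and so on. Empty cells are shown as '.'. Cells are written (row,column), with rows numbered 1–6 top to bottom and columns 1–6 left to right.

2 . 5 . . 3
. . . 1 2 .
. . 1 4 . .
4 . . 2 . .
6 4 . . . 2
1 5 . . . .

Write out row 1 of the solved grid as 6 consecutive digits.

(1,4) = 6: row 1 has {2,3,5}; col 4 has {1,2,4}; box has {1,2,3} → only 6 remains.
(1,5) = 4: row 1 has {2,3,5,6}; col 5 has {2}; box has {1,2,3,6} → only 4 remains.
(2,1) = 3: row 2 has {1,2}; col 1 has {1,2,4,6}; box has {2,5} → only 3 remains.
(2,2) = 6: row 2 has {1,2,3}; col 2 has {4,5}; box has {2,3,5} → only 6 remains.
(2,3) = 4: row 2 has {1,2,3,6}; col 3 has {1,5}; box has {2,3,5,6} → only 4 remains.
(2,6) = 5: row 2 has {1,2,3,4,6}; col 6 has {2,3}; box has {1,2,3,4,6} → only 5 remains.
(3,1) = 5: row 3 has {1,4}; col 1 has {1,2,3,4,6}; box has {1,4} → only 5 remains.
(3,6) = 6: row 3 has {1,4,5}; col 6 has {2,3,5}; box has {2,4} → only 6 remains.
(4,2) = 3: row 4 has {2,4}; col 2 has {4,5,6}; box has {1,4,5} → only 3 remains.
(4,3) = 6: row 4 has {2,3,4}; col 3 has {1,4,5}; box has {1,3,4,5} → only 6 remains.
(4,6) = 1: row 4 has {2,3,4,6}; col 6 has {2,3,5,6}; box has {2,4,6} → only 1 remains.
(5,3) = 3: row 5 has {2,4,6}; col 3 has {1,4,5,6}; box has {1,4,5,6} → only 3 remains.
(5,4) = 5: row 5 has {2,3,4,6}; col 4 has {1,2,4,6}; box has {2} → only 5 remains.
(5,5) = 1: row 5 has {2,3,4,5,6}; col 5 has {2,4}; box has {2,5} → only 1 remains.
(6,3) = 2: row 6 has {1,5}; col 3 has {1,3,4,5,6}; box has {1,3,4,5,6} → only 2 remains.
(6,4) = 3: row 6 has {1,2,5}; col 4 has {1,2,4,5,6}; box has {1,2,5} → only 3 remains.
(6,5) = 6: row 6 has {1,2,3,5}; col 5 has {1,2,4}; box has {1,2,3,5} → only 6 remains.
(6,6) = 4: row 6 has {1,2,3,5,6}; col 6 has {1,2,3,5,6}; box has {1,2,3,5,6} → only 4 remains.
(1,2) = 1: row 1 has {2,3,4,5,6}; col 2 has {3,4,5,6}; box has {2,3,4,5,6} → only 1 remains.

215643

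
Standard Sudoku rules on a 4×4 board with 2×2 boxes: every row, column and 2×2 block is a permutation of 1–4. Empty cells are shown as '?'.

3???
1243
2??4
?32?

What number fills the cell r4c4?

r1c2 = 4: row 1 has {3}; col 2 has {2,3}; box has {1,2,3} → only 4 remains.
r1c3 = 1: row 1 has {3,4}; col 3 has {2,4}; box has {3,4} → only 1 remains.
r1c4 = 2: row 1 has {1,3,4}; col 4 has {3,4}; box has {1,3,4} → only 2 remains.
r3c2 = 1: row 3 has {2,4}; col 2 has {2,3,4}; box has {2,3} → only 1 remains.
r3c3 = 3: row 3 has {1,2,4}; col 3 has {1,2,4}; box has {2,4} → only 3 remains.
r4c1 = 4: row 4 has {2,3}; col 1 has {1,2,3}; box has {1,2,3} → only 4 remains.
r4c4 = 1: row 4 has {2,3,4}; col 4 has {2,3,4}; box has {2,3,4} → only 1 remains.

1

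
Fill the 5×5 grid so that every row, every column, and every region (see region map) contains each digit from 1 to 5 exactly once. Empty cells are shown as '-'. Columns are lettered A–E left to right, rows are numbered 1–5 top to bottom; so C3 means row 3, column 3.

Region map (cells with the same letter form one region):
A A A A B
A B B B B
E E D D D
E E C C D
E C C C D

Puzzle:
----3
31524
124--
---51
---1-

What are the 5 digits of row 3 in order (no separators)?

D1 = 4: row 1 has {3}; col 4 has {1,2,5}; region has {3} → only 4 remains.
D3 = 3: row 3 has {1,2,4}; col 4 has {1,2,4,5}; region has {1,4} → only 3 remains.
E3 = 5: row 3 has {1,2,3,4}; col 5 has {1,3,4}; region has {1,3,4} → only 5 remains.

12435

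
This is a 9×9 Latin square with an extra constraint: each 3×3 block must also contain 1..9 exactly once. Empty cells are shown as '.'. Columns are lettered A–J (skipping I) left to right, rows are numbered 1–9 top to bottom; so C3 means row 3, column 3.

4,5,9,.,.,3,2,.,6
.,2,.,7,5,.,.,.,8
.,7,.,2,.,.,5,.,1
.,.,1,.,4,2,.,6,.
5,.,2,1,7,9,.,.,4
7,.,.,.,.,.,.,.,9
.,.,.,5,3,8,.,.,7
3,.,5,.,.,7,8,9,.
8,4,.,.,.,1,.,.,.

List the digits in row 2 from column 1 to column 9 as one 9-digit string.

D1 = 8 (sole candidate).
E1 = 1 (sole candidate).
H1 = 7 (sole candidate).
A3 = 6 (sole candidate).
E3 = 9 (sole candidate).
F3 = 4 (sole candidate).
H3 = 3 (sole candidate).
A4 = 9 (sole candidate).
D4 = 3 (sole candidate).
G4 = 7 (sole candidate).
J4 = 5 (sole candidate).
G5 = 3 (sole candidate).
H5 = 8 (sole candidate).
D6 = 6 (sole candidate).
E6 = 8 (sole candidate).
F6 = 5 (sole candidate).
G6 = 1 (sole candidate).
H6 = 2 (sole candidate).
C7 = 6 (sole candidate).
G7 = 4 (sole candidate).
H7 = 1 (sole candidate).
B8 = 1 (sole candidate).
D8 = 4 (sole candidate).
J8 = 2 (sole candidate).
C9 = 7 (sole candidate).
D9 = 9 (sole candidate).
G9 = 6 (sole candidate).
H9 = 5 (sole candidate).
J9 = 3 (sole candidate).
A2 = 1: row 2 has {2,5,7,8}; col 1 has {3,4,5,6,7,8,9}; box has {2,4,5,6,7,9} → only 1 remains.
C2 = 3: row 2 has {1,2,5,7,8}; col 3 has {1,2,5,6,7,9}; box has {1,2,4,5,6,7,9} → only 3 remains.
F2 = 6: row 2 has {1,2,3,5,7,8}; col 6 has {1,2,3,4,5,7,8,9}; box has {1,2,3,4,5,7,8,9} → only 6 remains.
G2 = 9: row 2 has {1,2,3,5,6,7,8}; col 7 has {1,2,3,4,5,6,7,8}; box has {1,2,3,5,6,7,8} → only 9 remains.
H2 = 4: row 2 has {1,2,3,5,6,7,8,9}; col 8 has {1,2,3,5,6,7,8,9}; box has {1,2,3,5,6,7,8,9} → only 4 remains.

123756948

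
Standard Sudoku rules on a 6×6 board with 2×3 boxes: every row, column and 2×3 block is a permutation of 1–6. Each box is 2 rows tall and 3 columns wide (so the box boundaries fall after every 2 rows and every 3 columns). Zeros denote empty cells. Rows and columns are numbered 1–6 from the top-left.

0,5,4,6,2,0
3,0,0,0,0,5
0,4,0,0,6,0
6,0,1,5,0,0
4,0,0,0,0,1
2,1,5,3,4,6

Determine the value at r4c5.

r1c1 = 1: row 1 has {2,4,5,6}; col 1 has {2,3,4,6}; box has {3,4,5} → only 1 remains.
r1c6 = 3: row 1 has {1,2,4,5,6}; col 6 has {1,5,6}; box has {2,5,6} → only 3 remains.
r2c5 = 1: row 2 has {3,5}; col 5 has {2,4,6}; box has {2,3,5,6} → only 1 remains.
r3c1 = 5: row 3 has {4,6}; col 1 has {1,2,3,4,6}; box has {1,4,6} → only 5 remains.
r3c6 = 2: row 3 has {4,5,6}; col 6 has {1,3,5,6}; box has {5,6} → only 2 remains.
r4c5 = 3: row 4 has {1,5,6}; col 5 has {1,2,4,6}; box has {2,5,6} → only 3 remains.

3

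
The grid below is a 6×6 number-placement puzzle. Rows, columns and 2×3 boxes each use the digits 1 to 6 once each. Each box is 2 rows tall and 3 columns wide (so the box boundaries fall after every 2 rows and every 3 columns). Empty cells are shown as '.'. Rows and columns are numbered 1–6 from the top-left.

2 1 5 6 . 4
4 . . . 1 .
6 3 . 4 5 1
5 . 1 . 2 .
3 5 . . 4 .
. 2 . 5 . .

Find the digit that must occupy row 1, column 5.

row 1, column 5 = 3: row 1 has {1,2,4,5,6}; col 5 has {1,2,4,5}; box has {1,4,6} → only 3 remains.

3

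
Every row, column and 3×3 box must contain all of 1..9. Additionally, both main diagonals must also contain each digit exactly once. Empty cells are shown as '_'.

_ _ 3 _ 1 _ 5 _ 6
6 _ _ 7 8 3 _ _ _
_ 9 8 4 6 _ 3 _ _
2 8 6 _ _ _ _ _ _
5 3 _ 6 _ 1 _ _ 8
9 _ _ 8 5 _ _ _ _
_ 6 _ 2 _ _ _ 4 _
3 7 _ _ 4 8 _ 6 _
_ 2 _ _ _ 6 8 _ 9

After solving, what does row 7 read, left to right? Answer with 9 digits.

r1c2 = 4: row 1 has {1,3,5,6}; col 2 has {2,3,6,7,8,9}; box has {3,6,8,9} → only 4 remains.
r1c4 = 9: row 1 has {1,3,4,5,6}; col 4 has {2,4,6,7,8}; box has {1,3,4,6,7,8} → only 9 remains.
r1c6 = 2: row 1 has {1,3,4,5,6,9}; col 6 has {1,3,6,8}; box has {1,3,4,6,7,8,9} → only 2 remains.
r3c6 = 5: row 3 has {3,4,6,8,9}; col 6 has {1,2,3,6,8}; box has {1,2,3,4,6,7,8,9} → only 5 remains.
r4c4 = 3: row 4 has {2,6,8}; col 4 has {2,4,6,7,8,9}; box has {1,5,6,8}; main diagonal has {6,8,9} → only 3 remains.
r5c5 = 2: row 5 has {1,3,5,6,8}; col 5 has {1,4,5,6,8}; box has {1,3,5,6,8}; main diagonal has {3,6,8,9}; anti-diagonal has {3,6,7,8} → only 2 remains.
r6c2 = 1: row 6 has {5,8,9}; col 2 has {2,3,4,6,7,8,9}; box has {2,3,5,6,8,9} → only 1 remains.
r1c1 = 7: row 1 has {1,2,3,4,5,6,9}; col 1 has {2,3,5,6,9}; box has {3,4,6,8,9}; main diagonal has {2,3,6,8,9} → only 7 remains.
r1c8 = 8: row 1 has {1,2,3,4,5,6,7,9}; col 8 has {4,6}; box has {3,5,6} → only 8 remains.
r2c2 = 5: row 2 has {3,6,7,8}; col 2 has {1,2,3,4,6,7,8,9}; box has {3,4,6,7,8,9}; main diagonal has {2,3,6,7,8,9} → only 5 remains.
r3c1 = 1: row 3 has {3,4,5,6,8,9}; col 1 has {2,3,5,6,7,9}; box has {3,4,5,6,7,8,9} → only 1 remains.
r6c6 = 4: row 6 has {1,5,8,9}; col 6 has {1,2,3,5,6,8}; box has {1,2,3,5,6,8}; main diagonal has {2,3,5,6,7,8,9} → only 4 remains.
r7c1 = 8: row 7 has {2,4,6}; col 1 has {1,2,3,5,6,7,9}; box has {2,3,6,7} → only 8 remains.
r7c7 = 1: row 7 has {2,4,6,8}; col 7 has {3,5,8}; box has {4,6,8,9}; main diagonal has {2,3,4,5,6,7,8,9} → only 1 remains.
r8c7 = 2: row 8 has {3,4,6,7,8}; col 7 has {1,3,5,8}; box has {1,4,6,8,9} → only 2 remains.
r8c9 = 5: row 8 has {2,3,4,6,7,8}; col 9 has {6,8,9}; box has {1,2,4,6,8,9} → only 5 remains.
r9c1 = 4: row 9 has {2,6,8,9}; col 1 has {1,2,3,5,6,7,8,9}; box has {2,3,6,7,8}; anti-diagonal has {2,3,6,7,8} → only 4 remains.
r2c3 = 2: row 2 has {3,5,6,7,8}; col 3 has {3,6,8}; box has {1,3,4,5,6,7,8,9} → only 2 remains.
r4c6 = 9: row 4 has {2,3,6,8}; col 6 has {1,2,3,4,5,6,8}; box has {1,2,3,4,5,6,8}; anti-diagonal has {2,3,4,6,7,8} → only 9 remains.
r6c3 = 7: row 6 has {1,4,5,8,9}; col 3 has {2,3,6,8}; box has {1,2,3,5,6,8,9} → only 7 remains.
r6c7 = 6: row 6 has {1,4,5,7,8,9}; col 7 has {1,2,3,5,8}; box has {8} → only 6 remains.
r7c3 = 5: row 7 has {1,2,4,6,8}; col 3 has {2,3,6,7,8}; box has {2,3,4,6,7,8}; anti-diagonal has {2,3,4,6,7,8,9} → only 5 remains.
r7c6 = 7: row 7 has {1,2,4,5,6,8}; col 6 has {1,2,3,4,5,6,8,9}; box has {2,4,6,8} → only 7 remains.
r7c9 = 3: row 7 has {1,2,4,5,6,7,8}; col 9 has {5,6,8,9}; box has {1,2,4,5,6,8,9} → only 3 remains.
r8c4 = 1: row 8 has {2,3,4,5,6,7,8}; col 4 has {2,3,4,6,7,8,9}; box has {2,4,6,7,8} → only 1 remains.
r9c3 = 1: row 9 has {2,4,6,8,9}; col 3 has {2,3,5,6,7,8}; box has {2,3,4,5,6,7,8} → only 1 remains.
r9c4 = 5: row 9 has {1,2,4,6,8,9}; col 4 has {1,2,3,4,6,7,8,9}; box has {1,2,4,6,7,8} → only 5 remains.
r9c5 = 3: row 9 has {1,2,4,5,6,8,9}; col 5 has {1,2,4,5,6,8}; box has {1,2,4,5,6,7,8} → only 3 remains.
r9c8 = 7: row 9 has {1,2,3,4,5,6,8,9}; col 8 has {4,6,8}; box has {1,2,3,4,5,6,8,9} → only 7 remains.
r2c8 = 1: row 2 has {2,3,5,6,7,8}; col 8 has {4,6,7,8}; box has {3,5,6,8}; anti-diagonal has {2,3,4,5,6,7,8,9} → only 1 remains.
r2c9 = 4: row 2 has {1,2,3,5,6,7,8}; col 9 has {3,5,6,8,9}; box has {1,3,5,6,8} → only 4 remains.
r3c8 = 2: row 3 has {1,3,4,5,6,8,9}; col 8 has {1,4,6,7,8}; box has {1,3,4,5,6,8} → only 2 remains.
r3c9 = 7: row 3 has {1,2,3,4,5,6,8,9}; col 9 has {3,4,5,6,8,9}; box has {1,2,3,4,5,6,8} → only 7 remains.
r4c5 = 7: row 4 has {2,3,6,8,9}; col 5 has {1,2,3,4,5,6,8}; box has {1,2,3,4,5,6,8,9} → only 7 remains.
r4c7 = 4: row 4 has {2,3,6,7,8,9}; col 7 has {1,2,3,5,6,8}; box has {6,8} → only 4 remains.
r4c8 = 5: row 4 has {2,3,4,6,7,8,9}; col 8 has {1,2,4,6,7,8}; box has {4,6,8} → only 5 remains.
r4c9 = 1: row 4 has {2,3,4,5,6,7,8,9}; col 9 has {3,4,5,6,7,8,9}; box has {4,5,6,8} → only 1 remains.
r5c3 = 4: row 5 has {1,2,3,5,6,8}; col 3 has {1,2,3,5,6,7,8}; box has {1,2,3,5,6,7,8,9} → only 4 remains.
r5c8 = 9: row 5 has {1,2,3,4,5,6,8}; col 8 has {1,2,4,5,6,7,8}; box has {1,4,5,6,8} → only 9 remains.
r6c8 = 3: row 6 has {1,4,5,6,7,8,9}; col 8 has {1,2,4,5,6,7,8,9}; box has {1,4,5,6,8,9} → only 3 remains.
r6c9 = 2: row 6 has {1,3,4,5,6,7,8,9}; col 9 has {1,3,4,5,6,7,8,9}; box has {1,3,4,5,6,8,9} → only 2 remains.
r7c5 = 9: row 7 has {1,2,3,4,5,6,7,8}; col 5 has {1,2,3,4,5,6,7,8}; box has {1,2,3,4,5,6,7,8} → only 9 remains.

865297143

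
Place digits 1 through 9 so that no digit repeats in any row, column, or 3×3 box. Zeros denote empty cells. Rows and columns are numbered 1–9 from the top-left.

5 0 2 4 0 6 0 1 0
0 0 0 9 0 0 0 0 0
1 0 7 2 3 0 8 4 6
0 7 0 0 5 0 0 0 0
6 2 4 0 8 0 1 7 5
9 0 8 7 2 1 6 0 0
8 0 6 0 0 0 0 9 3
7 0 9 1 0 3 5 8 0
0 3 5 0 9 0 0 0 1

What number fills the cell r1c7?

3

r1c5 = 7 (sole candidate).
r1c9 = 9 (sole candidate).
r2c3 = 3 (sole candidate).
r2c5 = 1 (sole candidate).
r3c2 = 9 (sole candidate).
r3c6 = 5 (sole candidate).
r4c1 = 3 (sole candidate).
r4c3 = 1 (sole candidate).
r4c4 = 6 (sole candidate).
r4c8 = 2 (sole candidate).
r5c4 = 3 (sole candidate).
r5c6 = 9 (sole candidate).
r6c2 = 5 (sole candidate).
r6c8 = 3 (sole candidate).
r6c9 = 4 (sole candidate).
r7c4 = 5 (sole candidate).
r7c5 = 4 (sole candidate).
r8c2 = 4 (sole candidate).
r8c5 = 6 (sole candidate).
r8c9 = 2 (sole candidate).
r9c1 = 2 (sole candidate).
r9c4 = 8 (sole candidate).
r9c6 = 7 (sole candidate).
r9c7 = 4 (sole candidate).
r9c8 = 6 (sole candidate).
r1c2 = 8 (sole candidate).
r1c7 = 3: row 1 has {1,2,4,5,6,7,8,9}; col 7 has {1,4,5,6,8}; box has {1,4,6,8,9} → only 3 remains.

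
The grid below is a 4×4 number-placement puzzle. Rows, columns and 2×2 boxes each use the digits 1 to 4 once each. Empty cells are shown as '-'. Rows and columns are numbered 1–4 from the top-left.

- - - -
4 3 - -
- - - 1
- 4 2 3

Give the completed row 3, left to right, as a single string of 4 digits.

3241

row 2, column 3 = 1 (sole candidate).
row 2, column 4 = 2 (sole candidate).
row 3, column 2 = 2: row 3 has {1}; col 2 has {3,4}; box has {4} → only 2 remains.
row 3, column 3 = 4: row 3 has {1,2}; col 3 has {1,2}; box has {1,2,3} → only 4 remains.
row 4, column 1 = 1 (sole candidate).
row 1, column 1 = 2 (sole candidate).
row 1, column 2 = 1 (sole candidate).
row 1, column 3 = 3 (sole candidate).
row 1, column 4 = 4 (sole candidate).
row 3, column 1 = 3: row 3 has {1,2,4}; col 1 has {1,2,4}; box has {1,2,4} → only 3 remains.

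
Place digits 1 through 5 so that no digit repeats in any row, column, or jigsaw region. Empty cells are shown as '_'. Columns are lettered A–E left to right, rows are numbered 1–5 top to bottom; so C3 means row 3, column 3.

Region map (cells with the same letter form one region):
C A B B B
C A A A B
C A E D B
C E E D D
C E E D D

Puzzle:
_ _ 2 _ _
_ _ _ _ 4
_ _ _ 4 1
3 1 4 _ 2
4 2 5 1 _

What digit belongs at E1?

C3 = 3 (sole candidate).
D4 = 5 (sole candidate).
E5 = 3 (sole candidate).
D1 = 3 (sole candidate).
E1 = 5: row 1 has {2,3}; col 5 has {1,2,3,4}; region has {1,2,3,4} → only 5 remains.

5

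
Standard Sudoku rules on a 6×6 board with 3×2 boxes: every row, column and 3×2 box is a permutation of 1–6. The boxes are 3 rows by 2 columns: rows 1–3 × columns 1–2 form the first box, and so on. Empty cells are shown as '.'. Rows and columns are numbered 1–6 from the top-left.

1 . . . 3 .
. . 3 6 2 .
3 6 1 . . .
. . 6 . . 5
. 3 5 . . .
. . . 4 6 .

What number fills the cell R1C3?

4

R3C6 = 4: row 3 has {1,3,6}; col 6 has {5}; box has {2,3} → only 4 remains.
R6C3 = 2: row 6 has {4,6}; col 3 has {1,3,5,6}; box has {4,5,6} → only 2 remains.
R1C3 = 4: row 1 has {1,3}; col 3 has {1,2,3,5,6}; box has {1,3,6} → only 4 remains.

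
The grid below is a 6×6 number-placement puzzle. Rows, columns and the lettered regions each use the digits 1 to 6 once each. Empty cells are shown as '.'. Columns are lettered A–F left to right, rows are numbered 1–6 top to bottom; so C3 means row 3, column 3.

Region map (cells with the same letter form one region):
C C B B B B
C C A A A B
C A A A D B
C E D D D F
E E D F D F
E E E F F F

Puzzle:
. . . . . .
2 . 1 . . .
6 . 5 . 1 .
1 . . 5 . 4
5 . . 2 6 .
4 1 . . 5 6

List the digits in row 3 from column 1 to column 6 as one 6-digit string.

A1 = 3: row 1 has {}; col 1 has {1,2,4,5,6}; region has {1,2,6} → only 3 remains.
B5 = 3: row 5 has {2,5,6}; col 2 has {1}; region has {1,4,5} → only 3 remains.
C5 = 4: row 5 has {2,3,5,6}; col 3 has {1,5}; region has {1,5,6} → only 4 remains.
F5 = 1: row 5 has {2,3,4,5,6}; col 6 has {4,6}; region has {2,4,5,6} → only 1 remains.
C6 = 2: row 6 has {1,4,5,6}; col 3 has {1,4,5}; region has {1,3,4,5} → only 2 remains.
D6 = 3: row 6 has {1,2,4,5,6}; col 4 has {2,5}; region has {1,2,4,5,6} → only 3 remains.
C1 = 6: row 1 has {3}; col 3 has {1,2,4,5}; region has {} → only 6 remains.
D3 = 4: row 3 has {1,5,6}; col 4 has {2,3,5}; region has {1,5} → only 4 remains.
B4 = 6: row 4 has {1,4,5}; col 2 has {1,3}; region has {1,2,3,4,5} → only 6 remains.
C4 = 3: row 4 has {1,4,5,6}; col 3 has {1,2,4,5,6}; region has {1,4,5,6} → only 3 remains.
E4 = 2: row 4 has {1,3,4,5,6}; col 5 has {1,5,6}; region has {1,3,4,5,6} → only 2 remains.
D1 = 1: row 1 has {3,6}; col 4 has {2,3,4,5}; region has {6} → only 1 remains.
E1 = 4: row 1 has {1,3,6}; col 5 has {1,2,5,6}; region has {1,6} → only 4 remains.
D2 = 6: row 2 has {1,2}; col 4 has {1,2,3,4,5}; region has {1,4,5} → only 6 remains.
E2 = 3: row 2 has {1,2,6}; col 5 has {1,2,4,5,6}; region has {1,4,5,6} → only 3 remains.
F2 = 5: row 2 has {1,2,3,6}; col 6 has {1,4,6}; region has {1,4,6} → only 5 remains.
B3 = 2: row 3 has {1,4,5,6}; col 2 has {1,3,6}; region has {1,3,4,5,6} → only 2 remains.
F3 = 3: row 3 has {1,2,4,5,6}; col 6 has {1,4,5,6}; region has {1,4,5,6} → only 3 remains.

625413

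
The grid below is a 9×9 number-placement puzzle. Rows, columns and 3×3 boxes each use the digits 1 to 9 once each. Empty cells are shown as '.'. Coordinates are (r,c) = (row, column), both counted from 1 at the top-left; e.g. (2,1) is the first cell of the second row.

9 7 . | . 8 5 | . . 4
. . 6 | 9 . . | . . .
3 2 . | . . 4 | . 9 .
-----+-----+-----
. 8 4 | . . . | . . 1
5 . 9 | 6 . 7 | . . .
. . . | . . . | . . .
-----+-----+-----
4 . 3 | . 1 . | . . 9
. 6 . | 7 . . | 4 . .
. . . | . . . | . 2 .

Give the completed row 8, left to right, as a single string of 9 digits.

162798435

(1,3) = 1 (sole candidate).
(2,1) = 8 (sole candidate).
(3,3) = 5 (sole candidate).
(3,4) = 1 (sole candidate).
(7,2) = 5 (sole candidate).
(2,2) = 4 (sole candidate).
(5,2) = 1 (hidden single in row 5).
(6,2) = 3 (sole candidate).
(9,2) = 9 (sole candidate).
(6,6) = 1 (hidden single in row 6).
(3,5) = 6 (hidden single in box 2).
(2,5) = 7 (hidden single in column 5).
(6,4) = 8 (hidden single in box 5).
(7,4) = 2 (sole candidate).
(1,4) = 3 (sole candidate).
(1,8) = 6 (sole candidate).
(2,6) = 2 (sole candidate).
(4,4) = 5 (sole candidate).
(9,4) = 4 (sole candidate).
(1,7) = 2 (sole candidate).
Singles propagation stalls before every target cell is settled. Branch on (4,8) (candidates {3,7}).
  Try (4,8) = 3: this forces (4,6)=9, (5,7)=8, (5,8)=4, (5,9)=2, (3,7)=7, (3,9)=8, (4,5)=2, (4,7)=6; then (7,7) has no candidate left — contradiction.
So (4,8) = 7.
(7,8) = 8 (sole candidate).
(7,6) = 6 (sole candidate).
(7,7) = 7 (sole candidate).
(3,7) = 8 (sole candidate).
(3,9) = 7 (sole candidate).
(5,7) = 3 (sole candidate).
(5,8) = 4 (sole candidate).
(6,8) = 5 (sole candidate).
(5,5) = 2 (sole candidate).
(5,9) = 8 (sole candidate).
(4,1) = 2 (hidden single in row 4).
(6,3) = 7 (sole candidate).
(8,1) = 1: row 8 has {4,6,7}; col 1 has {2,3,4,5,8,9}; box has {3,4,5,6,9} → only 1 remains.
(8,8) = 3: row 8 has {1,4,6,7}; col 8 has {2,4,5,6,7,8,9}; box has {2,4,7,8,9} → only 3 remains.
(8,9) = 5: row 8 has {1,3,4,6,7}; col 9 has {1,4,7,8,9}; box has {2,3,4,7,8,9} → only 5 remains.
(9,1) = 7 (sole candidate).
(9,3) = 8 (sole candidate).
(9,6) = 3 (sole candidate).
(9,9) = 6 (sole candidate).
(2,8) = 1 (sole candidate).
(2,9) = 3 (sole candidate).
(4,6) = 9 (sole candidate).
(4,7) = 6 (sole candidate).
(6,1) = 6 (sole candidate).
(6,5) = 4 (sole candidate).
(6,7) = 9 (sole candidate).
(6,9) = 2 (sole candidate).
(8,3) = 2: row 8 has {1,3,4,5,6,7}; col 3 has {1,3,4,5,6,7,8,9}; box has {1,3,4,5,6,7,8,9} → only 2 remains.
(8,5) = 9: row 8 has {1,2,3,4,5,6,7}; col 5 has {1,2,4,6,7,8}; box has {1,2,3,4,6,7} → only 9 remains.
(8,6) = 8: row 8 has {1,2,3,4,5,6,7,9}; col 6 has {1,2,3,4,5,6,7,9}; box has {1,2,3,4,6,7,9} → only 8 remains.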